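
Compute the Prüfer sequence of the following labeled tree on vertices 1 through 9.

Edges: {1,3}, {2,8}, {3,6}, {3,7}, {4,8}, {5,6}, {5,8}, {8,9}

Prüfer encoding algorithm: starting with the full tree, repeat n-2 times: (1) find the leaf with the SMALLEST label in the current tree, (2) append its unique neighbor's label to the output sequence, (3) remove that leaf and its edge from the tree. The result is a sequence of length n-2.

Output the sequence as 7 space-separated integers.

Answer: 3 8 8 3 6 5 8

Derivation:
Step 1: leaves = {1,2,4,7,9}. Remove smallest leaf 1, emit neighbor 3.
Step 2: leaves = {2,4,7,9}. Remove smallest leaf 2, emit neighbor 8.
Step 3: leaves = {4,7,9}. Remove smallest leaf 4, emit neighbor 8.
Step 4: leaves = {7,9}. Remove smallest leaf 7, emit neighbor 3.
Step 5: leaves = {3,9}. Remove smallest leaf 3, emit neighbor 6.
Step 6: leaves = {6,9}. Remove smallest leaf 6, emit neighbor 5.
Step 7: leaves = {5,9}. Remove smallest leaf 5, emit neighbor 8.
Done: 2 vertices remain (8, 9). Sequence = [3 8 8 3 6 5 8]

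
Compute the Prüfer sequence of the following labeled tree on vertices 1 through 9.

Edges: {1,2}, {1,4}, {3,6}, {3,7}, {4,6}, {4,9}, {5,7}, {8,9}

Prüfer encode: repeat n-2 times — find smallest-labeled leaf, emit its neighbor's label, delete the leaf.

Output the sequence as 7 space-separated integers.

Step 1: leaves = {2,5,8}. Remove smallest leaf 2, emit neighbor 1.
Step 2: leaves = {1,5,8}. Remove smallest leaf 1, emit neighbor 4.
Step 3: leaves = {5,8}. Remove smallest leaf 5, emit neighbor 7.
Step 4: leaves = {7,8}. Remove smallest leaf 7, emit neighbor 3.
Step 5: leaves = {3,8}. Remove smallest leaf 3, emit neighbor 6.
Step 6: leaves = {6,8}. Remove smallest leaf 6, emit neighbor 4.
Step 7: leaves = {4,8}. Remove smallest leaf 4, emit neighbor 9.
Done: 2 vertices remain (8, 9). Sequence = [1 4 7 3 6 4 9]

Answer: 1 4 7 3 6 4 9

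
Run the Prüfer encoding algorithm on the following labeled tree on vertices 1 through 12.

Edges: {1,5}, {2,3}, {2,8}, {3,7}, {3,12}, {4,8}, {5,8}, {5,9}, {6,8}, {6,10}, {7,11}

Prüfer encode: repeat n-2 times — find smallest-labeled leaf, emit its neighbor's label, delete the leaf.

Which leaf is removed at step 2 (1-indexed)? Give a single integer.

Step 1: current leaves = {1,4,9,10,11,12}. Remove leaf 1 (neighbor: 5).
Step 2: current leaves = {4,9,10,11,12}. Remove leaf 4 (neighbor: 8).

Answer: 4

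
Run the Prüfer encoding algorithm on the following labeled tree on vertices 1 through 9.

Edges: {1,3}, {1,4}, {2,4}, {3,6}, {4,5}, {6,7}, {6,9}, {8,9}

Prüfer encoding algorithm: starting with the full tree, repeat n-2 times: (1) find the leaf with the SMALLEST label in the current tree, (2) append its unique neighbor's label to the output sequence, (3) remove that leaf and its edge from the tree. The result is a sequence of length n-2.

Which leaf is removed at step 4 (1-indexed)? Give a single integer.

Answer: 1

Derivation:
Step 1: current leaves = {2,5,7,8}. Remove leaf 2 (neighbor: 4).
Step 2: current leaves = {5,7,8}. Remove leaf 5 (neighbor: 4).
Step 3: current leaves = {4,7,8}. Remove leaf 4 (neighbor: 1).
Step 4: current leaves = {1,7,8}. Remove leaf 1 (neighbor: 3).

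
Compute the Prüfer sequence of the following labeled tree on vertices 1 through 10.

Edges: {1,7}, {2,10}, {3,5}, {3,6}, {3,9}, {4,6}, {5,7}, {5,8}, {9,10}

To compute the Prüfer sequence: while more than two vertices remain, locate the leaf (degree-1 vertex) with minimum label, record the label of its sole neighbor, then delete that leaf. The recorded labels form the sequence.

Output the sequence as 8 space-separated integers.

Step 1: leaves = {1,2,4,8}. Remove smallest leaf 1, emit neighbor 7.
Step 2: leaves = {2,4,7,8}. Remove smallest leaf 2, emit neighbor 10.
Step 3: leaves = {4,7,8,10}. Remove smallest leaf 4, emit neighbor 6.
Step 4: leaves = {6,7,8,10}. Remove smallest leaf 6, emit neighbor 3.
Step 5: leaves = {7,8,10}. Remove smallest leaf 7, emit neighbor 5.
Step 6: leaves = {8,10}. Remove smallest leaf 8, emit neighbor 5.
Step 7: leaves = {5,10}. Remove smallest leaf 5, emit neighbor 3.
Step 8: leaves = {3,10}. Remove smallest leaf 3, emit neighbor 9.
Done: 2 vertices remain (9, 10). Sequence = [7 10 6 3 5 5 3 9]

Answer: 7 10 6 3 5 5 3 9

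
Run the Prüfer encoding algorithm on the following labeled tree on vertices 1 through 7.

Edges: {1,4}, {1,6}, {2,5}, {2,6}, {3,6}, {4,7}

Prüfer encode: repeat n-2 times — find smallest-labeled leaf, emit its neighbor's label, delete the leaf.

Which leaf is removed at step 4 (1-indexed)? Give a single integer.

Step 1: current leaves = {3,5,7}. Remove leaf 3 (neighbor: 6).
Step 2: current leaves = {5,7}. Remove leaf 5 (neighbor: 2).
Step 3: current leaves = {2,7}. Remove leaf 2 (neighbor: 6).
Step 4: current leaves = {6,7}. Remove leaf 6 (neighbor: 1).

Answer: 6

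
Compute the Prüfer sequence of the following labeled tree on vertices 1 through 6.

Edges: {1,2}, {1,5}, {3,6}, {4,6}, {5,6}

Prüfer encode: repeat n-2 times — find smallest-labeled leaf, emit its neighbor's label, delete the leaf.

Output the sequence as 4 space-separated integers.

Answer: 1 5 6 6

Derivation:
Step 1: leaves = {2,3,4}. Remove smallest leaf 2, emit neighbor 1.
Step 2: leaves = {1,3,4}. Remove smallest leaf 1, emit neighbor 5.
Step 3: leaves = {3,4,5}. Remove smallest leaf 3, emit neighbor 6.
Step 4: leaves = {4,5}. Remove smallest leaf 4, emit neighbor 6.
Done: 2 vertices remain (5, 6). Sequence = [1 5 6 6]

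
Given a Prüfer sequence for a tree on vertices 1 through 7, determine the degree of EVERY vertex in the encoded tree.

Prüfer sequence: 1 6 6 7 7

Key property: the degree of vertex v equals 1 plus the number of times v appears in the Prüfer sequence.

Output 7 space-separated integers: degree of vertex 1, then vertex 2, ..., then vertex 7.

p_1 = 1: count[1] becomes 1
p_2 = 6: count[6] becomes 1
p_3 = 6: count[6] becomes 2
p_4 = 7: count[7] becomes 1
p_5 = 7: count[7] becomes 2
Degrees (1 + count): deg[1]=1+1=2, deg[2]=1+0=1, deg[3]=1+0=1, deg[4]=1+0=1, deg[5]=1+0=1, deg[6]=1+2=3, deg[7]=1+2=3

Answer: 2 1 1 1 1 3 3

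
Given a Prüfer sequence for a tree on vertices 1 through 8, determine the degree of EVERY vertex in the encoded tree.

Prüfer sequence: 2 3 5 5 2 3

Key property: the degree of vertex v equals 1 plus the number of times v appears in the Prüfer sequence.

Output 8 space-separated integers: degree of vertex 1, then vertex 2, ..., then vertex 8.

Answer: 1 3 3 1 3 1 1 1

Derivation:
p_1 = 2: count[2] becomes 1
p_2 = 3: count[3] becomes 1
p_3 = 5: count[5] becomes 1
p_4 = 5: count[5] becomes 2
p_5 = 2: count[2] becomes 2
p_6 = 3: count[3] becomes 2
Degrees (1 + count): deg[1]=1+0=1, deg[2]=1+2=3, deg[3]=1+2=3, deg[4]=1+0=1, deg[5]=1+2=3, deg[6]=1+0=1, deg[7]=1+0=1, deg[8]=1+0=1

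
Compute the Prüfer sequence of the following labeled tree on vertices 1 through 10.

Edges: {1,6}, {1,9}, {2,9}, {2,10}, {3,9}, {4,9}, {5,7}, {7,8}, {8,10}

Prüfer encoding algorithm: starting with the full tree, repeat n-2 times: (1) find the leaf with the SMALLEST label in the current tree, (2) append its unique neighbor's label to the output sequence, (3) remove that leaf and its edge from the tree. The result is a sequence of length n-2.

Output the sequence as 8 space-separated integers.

Step 1: leaves = {3,4,5,6}. Remove smallest leaf 3, emit neighbor 9.
Step 2: leaves = {4,5,6}. Remove smallest leaf 4, emit neighbor 9.
Step 3: leaves = {5,6}. Remove smallest leaf 5, emit neighbor 7.
Step 4: leaves = {6,7}. Remove smallest leaf 6, emit neighbor 1.
Step 5: leaves = {1,7}. Remove smallest leaf 1, emit neighbor 9.
Step 6: leaves = {7,9}. Remove smallest leaf 7, emit neighbor 8.
Step 7: leaves = {8,9}. Remove smallest leaf 8, emit neighbor 10.
Step 8: leaves = {9,10}. Remove smallest leaf 9, emit neighbor 2.
Done: 2 vertices remain (2, 10). Sequence = [9 9 7 1 9 8 10 2]

Answer: 9 9 7 1 9 8 10 2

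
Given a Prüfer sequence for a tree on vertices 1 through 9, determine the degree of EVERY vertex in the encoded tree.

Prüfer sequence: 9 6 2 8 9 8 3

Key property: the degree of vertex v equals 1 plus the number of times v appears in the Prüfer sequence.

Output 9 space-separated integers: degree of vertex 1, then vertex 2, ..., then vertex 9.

Answer: 1 2 2 1 1 2 1 3 3

Derivation:
p_1 = 9: count[9] becomes 1
p_2 = 6: count[6] becomes 1
p_3 = 2: count[2] becomes 1
p_4 = 8: count[8] becomes 1
p_5 = 9: count[9] becomes 2
p_6 = 8: count[8] becomes 2
p_7 = 3: count[3] becomes 1
Degrees (1 + count): deg[1]=1+0=1, deg[2]=1+1=2, deg[3]=1+1=2, deg[4]=1+0=1, deg[5]=1+0=1, deg[6]=1+1=2, deg[7]=1+0=1, deg[8]=1+2=3, deg[9]=1+2=3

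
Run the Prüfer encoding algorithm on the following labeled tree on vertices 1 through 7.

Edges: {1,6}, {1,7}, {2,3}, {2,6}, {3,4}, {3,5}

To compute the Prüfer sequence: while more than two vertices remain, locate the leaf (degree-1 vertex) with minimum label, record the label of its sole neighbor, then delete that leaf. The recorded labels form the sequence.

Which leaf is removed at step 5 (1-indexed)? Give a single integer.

Step 1: current leaves = {4,5,7}. Remove leaf 4 (neighbor: 3).
Step 2: current leaves = {5,7}. Remove leaf 5 (neighbor: 3).
Step 3: current leaves = {3,7}. Remove leaf 3 (neighbor: 2).
Step 4: current leaves = {2,7}. Remove leaf 2 (neighbor: 6).
Step 5: current leaves = {6,7}. Remove leaf 6 (neighbor: 1).

Answer: 6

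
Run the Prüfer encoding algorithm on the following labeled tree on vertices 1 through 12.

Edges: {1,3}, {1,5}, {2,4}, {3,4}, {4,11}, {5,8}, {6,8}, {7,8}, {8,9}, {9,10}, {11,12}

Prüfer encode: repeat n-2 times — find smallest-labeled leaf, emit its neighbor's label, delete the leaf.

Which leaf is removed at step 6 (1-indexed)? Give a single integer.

Step 1: current leaves = {2,6,7,10,12}. Remove leaf 2 (neighbor: 4).
Step 2: current leaves = {6,7,10,12}. Remove leaf 6 (neighbor: 8).
Step 3: current leaves = {7,10,12}. Remove leaf 7 (neighbor: 8).
Step 4: current leaves = {10,12}. Remove leaf 10 (neighbor: 9).
Step 5: current leaves = {9,12}. Remove leaf 9 (neighbor: 8).
Step 6: current leaves = {8,12}. Remove leaf 8 (neighbor: 5).

Answer: 8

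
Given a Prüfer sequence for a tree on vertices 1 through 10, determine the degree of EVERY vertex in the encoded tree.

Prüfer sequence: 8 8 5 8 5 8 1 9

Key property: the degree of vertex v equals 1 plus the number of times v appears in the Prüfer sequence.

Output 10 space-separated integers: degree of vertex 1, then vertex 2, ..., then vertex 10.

Answer: 2 1 1 1 3 1 1 5 2 1

Derivation:
p_1 = 8: count[8] becomes 1
p_2 = 8: count[8] becomes 2
p_3 = 5: count[5] becomes 1
p_4 = 8: count[8] becomes 3
p_5 = 5: count[5] becomes 2
p_6 = 8: count[8] becomes 4
p_7 = 1: count[1] becomes 1
p_8 = 9: count[9] becomes 1
Degrees (1 + count): deg[1]=1+1=2, deg[2]=1+0=1, deg[3]=1+0=1, deg[4]=1+0=1, deg[5]=1+2=3, deg[6]=1+0=1, deg[7]=1+0=1, deg[8]=1+4=5, deg[9]=1+1=2, deg[10]=1+0=1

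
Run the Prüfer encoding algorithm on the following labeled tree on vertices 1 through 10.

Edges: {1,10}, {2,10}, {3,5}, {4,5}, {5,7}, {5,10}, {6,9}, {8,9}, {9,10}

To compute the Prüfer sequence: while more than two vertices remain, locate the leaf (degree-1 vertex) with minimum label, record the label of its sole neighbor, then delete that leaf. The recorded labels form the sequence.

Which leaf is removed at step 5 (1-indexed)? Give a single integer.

Step 1: current leaves = {1,2,3,4,6,7,8}. Remove leaf 1 (neighbor: 10).
Step 2: current leaves = {2,3,4,6,7,8}. Remove leaf 2 (neighbor: 10).
Step 3: current leaves = {3,4,6,7,8}. Remove leaf 3 (neighbor: 5).
Step 4: current leaves = {4,6,7,8}. Remove leaf 4 (neighbor: 5).
Step 5: current leaves = {6,7,8}. Remove leaf 6 (neighbor: 9).

Answer: 6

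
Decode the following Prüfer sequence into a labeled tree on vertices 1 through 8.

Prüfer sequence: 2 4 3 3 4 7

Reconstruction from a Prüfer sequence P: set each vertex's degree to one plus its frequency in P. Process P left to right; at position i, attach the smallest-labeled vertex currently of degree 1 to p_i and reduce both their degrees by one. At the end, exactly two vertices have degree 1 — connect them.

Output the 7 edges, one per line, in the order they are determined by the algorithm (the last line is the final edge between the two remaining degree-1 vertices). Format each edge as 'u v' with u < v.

Answer: 1 2
2 4
3 5
3 6
3 4
4 7
7 8

Derivation:
Initial degrees: {1:1, 2:2, 3:3, 4:3, 5:1, 6:1, 7:2, 8:1}
Step 1: smallest deg-1 vertex = 1, p_1 = 2. Add edge {1,2}. Now deg[1]=0, deg[2]=1.
Step 2: smallest deg-1 vertex = 2, p_2 = 4. Add edge {2,4}. Now deg[2]=0, deg[4]=2.
Step 3: smallest deg-1 vertex = 5, p_3 = 3. Add edge {3,5}. Now deg[5]=0, deg[3]=2.
Step 4: smallest deg-1 vertex = 6, p_4 = 3. Add edge {3,6}. Now deg[6]=0, deg[3]=1.
Step 5: smallest deg-1 vertex = 3, p_5 = 4. Add edge {3,4}. Now deg[3]=0, deg[4]=1.
Step 6: smallest deg-1 vertex = 4, p_6 = 7. Add edge {4,7}. Now deg[4]=0, deg[7]=1.
Final: two remaining deg-1 vertices are 7, 8. Add edge {7,8}.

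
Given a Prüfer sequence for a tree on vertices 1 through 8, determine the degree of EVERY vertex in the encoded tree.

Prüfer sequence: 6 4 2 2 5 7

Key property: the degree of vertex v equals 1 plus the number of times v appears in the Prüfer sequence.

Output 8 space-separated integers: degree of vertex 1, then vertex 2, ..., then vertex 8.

Answer: 1 3 1 2 2 2 2 1

Derivation:
p_1 = 6: count[6] becomes 1
p_2 = 4: count[4] becomes 1
p_3 = 2: count[2] becomes 1
p_4 = 2: count[2] becomes 2
p_5 = 5: count[5] becomes 1
p_6 = 7: count[7] becomes 1
Degrees (1 + count): deg[1]=1+0=1, deg[2]=1+2=3, deg[3]=1+0=1, deg[4]=1+1=2, deg[5]=1+1=2, deg[6]=1+1=2, deg[7]=1+1=2, deg[8]=1+0=1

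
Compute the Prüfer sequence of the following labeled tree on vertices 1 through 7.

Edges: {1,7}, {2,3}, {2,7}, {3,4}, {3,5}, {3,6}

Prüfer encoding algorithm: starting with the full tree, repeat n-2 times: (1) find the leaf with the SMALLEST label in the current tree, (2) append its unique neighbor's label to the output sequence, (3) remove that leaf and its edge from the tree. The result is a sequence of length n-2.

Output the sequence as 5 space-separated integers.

Step 1: leaves = {1,4,5,6}. Remove smallest leaf 1, emit neighbor 7.
Step 2: leaves = {4,5,6,7}. Remove smallest leaf 4, emit neighbor 3.
Step 3: leaves = {5,6,7}. Remove smallest leaf 5, emit neighbor 3.
Step 4: leaves = {6,7}. Remove smallest leaf 6, emit neighbor 3.
Step 5: leaves = {3,7}. Remove smallest leaf 3, emit neighbor 2.
Done: 2 vertices remain (2, 7). Sequence = [7 3 3 3 2]

Answer: 7 3 3 3 2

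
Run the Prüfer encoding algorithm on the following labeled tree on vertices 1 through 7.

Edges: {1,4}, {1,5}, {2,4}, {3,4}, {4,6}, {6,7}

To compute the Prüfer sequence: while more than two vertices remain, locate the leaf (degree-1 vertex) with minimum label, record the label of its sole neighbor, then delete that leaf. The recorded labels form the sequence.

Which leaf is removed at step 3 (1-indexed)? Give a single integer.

Step 1: current leaves = {2,3,5,7}. Remove leaf 2 (neighbor: 4).
Step 2: current leaves = {3,5,7}. Remove leaf 3 (neighbor: 4).
Step 3: current leaves = {5,7}. Remove leaf 5 (neighbor: 1).

Answer: 5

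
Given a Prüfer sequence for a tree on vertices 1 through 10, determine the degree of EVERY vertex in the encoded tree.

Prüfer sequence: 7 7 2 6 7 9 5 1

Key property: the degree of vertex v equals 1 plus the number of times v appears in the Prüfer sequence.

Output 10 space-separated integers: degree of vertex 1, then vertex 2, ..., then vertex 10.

p_1 = 7: count[7] becomes 1
p_2 = 7: count[7] becomes 2
p_3 = 2: count[2] becomes 1
p_4 = 6: count[6] becomes 1
p_5 = 7: count[7] becomes 3
p_6 = 9: count[9] becomes 1
p_7 = 5: count[5] becomes 1
p_8 = 1: count[1] becomes 1
Degrees (1 + count): deg[1]=1+1=2, deg[2]=1+1=2, deg[3]=1+0=1, deg[4]=1+0=1, deg[5]=1+1=2, deg[6]=1+1=2, deg[7]=1+3=4, deg[8]=1+0=1, deg[9]=1+1=2, deg[10]=1+0=1

Answer: 2 2 1 1 2 2 4 1 2 1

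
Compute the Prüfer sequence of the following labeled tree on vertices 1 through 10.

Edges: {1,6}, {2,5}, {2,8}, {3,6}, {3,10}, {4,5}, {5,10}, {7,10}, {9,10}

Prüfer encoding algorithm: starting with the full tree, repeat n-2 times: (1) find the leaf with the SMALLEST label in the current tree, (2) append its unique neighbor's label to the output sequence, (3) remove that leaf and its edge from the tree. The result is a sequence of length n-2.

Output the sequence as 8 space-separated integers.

Answer: 6 5 3 10 10 2 5 10

Derivation:
Step 1: leaves = {1,4,7,8,9}. Remove smallest leaf 1, emit neighbor 6.
Step 2: leaves = {4,6,7,8,9}. Remove smallest leaf 4, emit neighbor 5.
Step 3: leaves = {6,7,8,9}. Remove smallest leaf 6, emit neighbor 3.
Step 4: leaves = {3,7,8,9}. Remove smallest leaf 3, emit neighbor 10.
Step 5: leaves = {7,8,9}. Remove smallest leaf 7, emit neighbor 10.
Step 6: leaves = {8,9}. Remove smallest leaf 8, emit neighbor 2.
Step 7: leaves = {2,9}. Remove smallest leaf 2, emit neighbor 5.
Step 8: leaves = {5,9}. Remove smallest leaf 5, emit neighbor 10.
Done: 2 vertices remain (9, 10). Sequence = [6 5 3 10 10 2 5 10]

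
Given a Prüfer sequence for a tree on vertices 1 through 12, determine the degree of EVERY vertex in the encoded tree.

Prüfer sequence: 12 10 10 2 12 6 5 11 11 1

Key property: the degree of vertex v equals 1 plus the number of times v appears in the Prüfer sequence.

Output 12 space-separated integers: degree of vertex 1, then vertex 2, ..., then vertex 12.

Answer: 2 2 1 1 2 2 1 1 1 3 3 3

Derivation:
p_1 = 12: count[12] becomes 1
p_2 = 10: count[10] becomes 1
p_3 = 10: count[10] becomes 2
p_4 = 2: count[2] becomes 1
p_5 = 12: count[12] becomes 2
p_6 = 6: count[6] becomes 1
p_7 = 5: count[5] becomes 1
p_8 = 11: count[11] becomes 1
p_9 = 11: count[11] becomes 2
p_10 = 1: count[1] becomes 1
Degrees (1 + count): deg[1]=1+1=2, deg[2]=1+1=2, deg[3]=1+0=1, deg[4]=1+0=1, deg[5]=1+1=2, deg[6]=1+1=2, deg[7]=1+0=1, deg[8]=1+0=1, deg[9]=1+0=1, deg[10]=1+2=3, deg[11]=1+2=3, deg[12]=1+2=3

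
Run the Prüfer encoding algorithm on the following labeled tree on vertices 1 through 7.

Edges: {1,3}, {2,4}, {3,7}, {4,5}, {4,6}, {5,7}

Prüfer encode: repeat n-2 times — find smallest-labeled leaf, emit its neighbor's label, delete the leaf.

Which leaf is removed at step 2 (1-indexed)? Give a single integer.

Step 1: current leaves = {1,2,6}. Remove leaf 1 (neighbor: 3).
Step 2: current leaves = {2,3,6}. Remove leaf 2 (neighbor: 4).

Answer: 2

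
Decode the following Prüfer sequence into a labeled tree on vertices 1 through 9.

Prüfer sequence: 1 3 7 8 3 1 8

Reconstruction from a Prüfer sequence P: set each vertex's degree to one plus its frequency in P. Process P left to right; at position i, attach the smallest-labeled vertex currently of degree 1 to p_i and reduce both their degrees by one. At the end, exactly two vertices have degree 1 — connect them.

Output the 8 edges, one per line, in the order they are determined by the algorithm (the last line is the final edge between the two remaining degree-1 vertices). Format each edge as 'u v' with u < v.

Answer: 1 2
3 4
5 7
6 8
3 7
1 3
1 8
8 9

Derivation:
Initial degrees: {1:3, 2:1, 3:3, 4:1, 5:1, 6:1, 7:2, 8:3, 9:1}
Step 1: smallest deg-1 vertex = 2, p_1 = 1. Add edge {1,2}. Now deg[2]=0, deg[1]=2.
Step 2: smallest deg-1 vertex = 4, p_2 = 3. Add edge {3,4}. Now deg[4]=0, deg[3]=2.
Step 3: smallest deg-1 vertex = 5, p_3 = 7. Add edge {5,7}. Now deg[5]=0, deg[7]=1.
Step 4: smallest deg-1 vertex = 6, p_4 = 8. Add edge {6,8}. Now deg[6]=0, deg[8]=2.
Step 5: smallest deg-1 vertex = 7, p_5 = 3. Add edge {3,7}. Now deg[7]=0, deg[3]=1.
Step 6: smallest deg-1 vertex = 3, p_6 = 1. Add edge {1,3}. Now deg[3]=0, deg[1]=1.
Step 7: smallest deg-1 vertex = 1, p_7 = 8. Add edge {1,8}. Now deg[1]=0, deg[8]=1.
Final: two remaining deg-1 vertices are 8, 9. Add edge {8,9}.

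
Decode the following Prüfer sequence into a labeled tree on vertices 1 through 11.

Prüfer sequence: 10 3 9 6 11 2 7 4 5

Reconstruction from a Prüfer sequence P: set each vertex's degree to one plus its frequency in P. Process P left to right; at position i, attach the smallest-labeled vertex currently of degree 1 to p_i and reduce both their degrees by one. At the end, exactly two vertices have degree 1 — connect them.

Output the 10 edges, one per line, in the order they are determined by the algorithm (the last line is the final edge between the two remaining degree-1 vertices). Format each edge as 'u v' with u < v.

Initial degrees: {1:1, 2:2, 3:2, 4:2, 5:2, 6:2, 7:2, 8:1, 9:2, 10:2, 11:2}
Step 1: smallest deg-1 vertex = 1, p_1 = 10. Add edge {1,10}. Now deg[1]=0, deg[10]=1.
Step 2: smallest deg-1 vertex = 8, p_2 = 3. Add edge {3,8}. Now deg[8]=0, deg[3]=1.
Step 3: smallest deg-1 vertex = 3, p_3 = 9. Add edge {3,9}. Now deg[3]=0, deg[9]=1.
Step 4: smallest deg-1 vertex = 9, p_4 = 6. Add edge {6,9}. Now deg[9]=0, deg[6]=1.
Step 5: smallest deg-1 vertex = 6, p_5 = 11. Add edge {6,11}. Now deg[6]=0, deg[11]=1.
Step 6: smallest deg-1 vertex = 10, p_6 = 2. Add edge {2,10}. Now deg[10]=0, deg[2]=1.
Step 7: smallest deg-1 vertex = 2, p_7 = 7. Add edge {2,7}. Now deg[2]=0, deg[7]=1.
Step 8: smallest deg-1 vertex = 7, p_8 = 4. Add edge {4,7}. Now deg[7]=0, deg[4]=1.
Step 9: smallest deg-1 vertex = 4, p_9 = 5. Add edge {4,5}. Now deg[4]=0, deg[5]=1.
Final: two remaining deg-1 vertices are 5, 11. Add edge {5,11}.

Answer: 1 10
3 8
3 9
6 9
6 11
2 10
2 7
4 7
4 5
5 11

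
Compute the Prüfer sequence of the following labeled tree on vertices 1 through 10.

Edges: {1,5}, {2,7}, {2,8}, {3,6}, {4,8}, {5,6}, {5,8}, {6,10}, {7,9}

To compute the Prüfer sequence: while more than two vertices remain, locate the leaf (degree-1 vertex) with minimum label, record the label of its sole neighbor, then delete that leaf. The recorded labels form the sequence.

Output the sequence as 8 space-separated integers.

Answer: 5 6 8 7 2 8 5 6

Derivation:
Step 1: leaves = {1,3,4,9,10}. Remove smallest leaf 1, emit neighbor 5.
Step 2: leaves = {3,4,9,10}. Remove smallest leaf 3, emit neighbor 6.
Step 3: leaves = {4,9,10}. Remove smallest leaf 4, emit neighbor 8.
Step 4: leaves = {9,10}. Remove smallest leaf 9, emit neighbor 7.
Step 5: leaves = {7,10}. Remove smallest leaf 7, emit neighbor 2.
Step 6: leaves = {2,10}. Remove smallest leaf 2, emit neighbor 8.
Step 7: leaves = {8,10}. Remove smallest leaf 8, emit neighbor 5.
Step 8: leaves = {5,10}. Remove smallest leaf 5, emit neighbor 6.
Done: 2 vertices remain (6, 10). Sequence = [5 6 8 7 2 8 5 6]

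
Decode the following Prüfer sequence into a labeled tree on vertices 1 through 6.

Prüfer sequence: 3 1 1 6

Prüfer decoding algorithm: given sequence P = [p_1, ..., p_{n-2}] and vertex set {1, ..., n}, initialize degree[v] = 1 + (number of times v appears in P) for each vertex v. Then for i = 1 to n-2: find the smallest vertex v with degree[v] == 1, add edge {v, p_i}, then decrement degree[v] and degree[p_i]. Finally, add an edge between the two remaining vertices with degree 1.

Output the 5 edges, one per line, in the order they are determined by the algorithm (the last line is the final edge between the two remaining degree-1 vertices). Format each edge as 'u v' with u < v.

Initial degrees: {1:3, 2:1, 3:2, 4:1, 5:1, 6:2}
Step 1: smallest deg-1 vertex = 2, p_1 = 3. Add edge {2,3}. Now deg[2]=0, deg[3]=1.
Step 2: smallest deg-1 vertex = 3, p_2 = 1. Add edge {1,3}. Now deg[3]=0, deg[1]=2.
Step 3: smallest deg-1 vertex = 4, p_3 = 1. Add edge {1,4}. Now deg[4]=0, deg[1]=1.
Step 4: smallest deg-1 vertex = 1, p_4 = 6. Add edge {1,6}. Now deg[1]=0, deg[6]=1.
Final: two remaining deg-1 vertices are 5, 6. Add edge {5,6}.

Answer: 2 3
1 3
1 4
1 6
5 6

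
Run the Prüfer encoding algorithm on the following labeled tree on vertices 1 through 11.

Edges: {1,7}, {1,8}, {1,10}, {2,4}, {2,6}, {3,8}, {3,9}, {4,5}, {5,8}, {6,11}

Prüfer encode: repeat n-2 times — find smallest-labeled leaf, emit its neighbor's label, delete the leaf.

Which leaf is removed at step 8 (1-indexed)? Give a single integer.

Step 1: current leaves = {7,9,10,11}. Remove leaf 7 (neighbor: 1).
Step 2: current leaves = {9,10,11}. Remove leaf 9 (neighbor: 3).
Step 3: current leaves = {3,10,11}. Remove leaf 3 (neighbor: 8).
Step 4: current leaves = {10,11}. Remove leaf 10 (neighbor: 1).
Step 5: current leaves = {1,11}. Remove leaf 1 (neighbor: 8).
Step 6: current leaves = {8,11}. Remove leaf 8 (neighbor: 5).
Step 7: current leaves = {5,11}. Remove leaf 5 (neighbor: 4).
Step 8: current leaves = {4,11}. Remove leaf 4 (neighbor: 2).

Answer: 4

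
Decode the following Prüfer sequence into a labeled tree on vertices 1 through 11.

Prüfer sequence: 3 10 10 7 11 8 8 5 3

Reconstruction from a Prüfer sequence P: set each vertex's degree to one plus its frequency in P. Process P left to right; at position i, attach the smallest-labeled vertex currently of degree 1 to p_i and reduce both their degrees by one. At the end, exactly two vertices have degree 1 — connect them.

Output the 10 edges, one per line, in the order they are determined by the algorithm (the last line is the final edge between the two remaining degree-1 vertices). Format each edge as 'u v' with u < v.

Answer: 1 3
2 10
4 10
6 7
7 11
8 9
8 10
5 8
3 5
3 11

Derivation:
Initial degrees: {1:1, 2:1, 3:3, 4:1, 5:2, 6:1, 7:2, 8:3, 9:1, 10:3, 11:2}
Step 1: smallest deg-1 vertex = 1, p_1 = 3. Add edge {1,3}. Now deg[1]=0, deg[3]=2.
Step 2: smallest deg-1 vertex = 2, p_2 = 10. Add edge {2,10}. Now deg[2]=0, deg[10]=2.
Step 3: smallest deg-1 vertex = 4, p_3 = 10. Add edge {4,10}. Now deg[4]=0, deg[10]=1.
Step 4: smallest deg-1 vertex = 6, p_4 = 7. Add edge {6,7}. Now deg[6]=0, deg[7]=1.
Step 5: smallest deg-1 vertex = 7, p_5 = 11. Add edge {7,11}. Now deg[7]=0, deg[11]=1.
Step 6: smallest deg-1 vertex = 9, p_6 = 8. Add edge {8,9}. Now deg[9]=0, deg[8]=2.
Step 7: smallest deg-1 vertex = 10, p_7 = 8. Add edge {8,10}. Now deg[10]=0, deg[8]=1.
Step 8: smallest deg-1 vertex = 8, p_8 = 5. Add edge {5,8}. Now deg[8]=0, deg[5]=1.
Step 9: smallest deg-1 vertex = 5, p_9 = 3. Add edge {3,5}. Now deg[5]=0, deg[3]=1.
Final: two remaining deg-1 vertices are 3, 11. Add edge {3,11}.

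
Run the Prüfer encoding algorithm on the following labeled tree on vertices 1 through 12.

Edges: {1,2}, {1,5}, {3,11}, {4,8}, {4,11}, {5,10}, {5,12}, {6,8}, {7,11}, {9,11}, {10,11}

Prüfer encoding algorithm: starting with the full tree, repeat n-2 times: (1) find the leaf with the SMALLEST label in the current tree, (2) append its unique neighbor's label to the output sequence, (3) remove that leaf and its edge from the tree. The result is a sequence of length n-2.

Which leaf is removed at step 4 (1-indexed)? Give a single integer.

Answer: 6

Derivation:
Step 1: current leaves = {2,3,6,7,9,12}. Remove leaf 2 (neighbor: 1).
Step 2: current leaves = {1,3,6,7,9,12}. Remove leaf 1 (neighbor: 5).
Step 3: current leaves = {3,6,7,9,12}. Remove leaf 3 (neighbor: 11).
Step 4: current leaves = {6,7,9,12}. Remove leaf 6 (neighbor: 8).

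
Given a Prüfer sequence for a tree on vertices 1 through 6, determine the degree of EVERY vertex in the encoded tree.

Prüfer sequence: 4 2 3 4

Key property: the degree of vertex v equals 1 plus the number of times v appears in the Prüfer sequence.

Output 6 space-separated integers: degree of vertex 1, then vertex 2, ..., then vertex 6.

p_1 = 4: count[4] becomes 1
p_2 = 2: count[2] becomes 1
p_3 = 3: count[3] becomes 1
p_4 = 4: count[4] becomes 2
Degrees (1 + count): deg[1]=1+0=1, deg[2]=1+1=2, deg[3]=1+1=2, deg[4]=1+2=3, deg[5]=1+0=1, deg[6]=1+0=1

Answer: 1 2 2 3 1 1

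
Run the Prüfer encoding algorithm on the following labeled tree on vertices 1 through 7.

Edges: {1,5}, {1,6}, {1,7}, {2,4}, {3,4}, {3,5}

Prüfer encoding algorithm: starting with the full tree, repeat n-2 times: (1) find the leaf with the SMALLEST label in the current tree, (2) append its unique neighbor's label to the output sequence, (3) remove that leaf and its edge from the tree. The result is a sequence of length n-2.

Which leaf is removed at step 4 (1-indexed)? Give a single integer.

Answer: 5

Derivation:
Step 1: current leaves = {2,6,7}. Remove leaf 2 (neighbor: 4).
Step 2: current leaves = {4,6,7}. Remove leaf 4 (neighbor: 3).
Step 3: current leaves = {3,6,7}. Remove leaf 3 (neighbor: 5).
Step 4: current leaves = {5,6,7}. Remove leaf 5 (neighbor: 1).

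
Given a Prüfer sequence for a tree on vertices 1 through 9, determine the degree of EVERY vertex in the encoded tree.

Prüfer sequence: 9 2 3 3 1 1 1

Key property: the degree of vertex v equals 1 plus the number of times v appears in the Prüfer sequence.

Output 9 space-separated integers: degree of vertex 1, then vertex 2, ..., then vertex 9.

Answer: 4 2 3 1 1 1 1 1 2

Derivation:
p_1 = 9: count[9] becomes 1
p_2 = 2: count[2] becomes 1
p_3 = 3: count[3] becomes 1
p_4 = 3: count[3] becomes 2
p_5 = 1: count[1] becomes 1
p_6 = 1: count[1] becomes 2
p_7 = 1: count[1] becomes 3
Degrees (1 + count): deg[1]=1+3=4, deg[2]=1+1=2, deg[3]=1+2=3, deg[4]=1+0=1, deg[5]=1+0=1, deg[6]=1+0=1, deg[7]=1+0=1, deg[8]=1+0=1, deg[9]=1+1=2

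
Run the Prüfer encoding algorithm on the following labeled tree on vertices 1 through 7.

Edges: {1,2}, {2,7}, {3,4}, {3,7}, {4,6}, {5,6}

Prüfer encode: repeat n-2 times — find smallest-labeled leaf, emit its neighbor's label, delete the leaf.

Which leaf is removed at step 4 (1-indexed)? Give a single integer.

Step 1: current leaves = {1,5}. Remove leaf 1 (neighbor: 2).
Step 2: current leaves = {2,5}. Remove leaf 2 (neighbor: 7).
Step 3: current leaves = {5,7}. Remove leaf 5 (neighbor: 6).
Step 4: current leaves = {6,7}. Remove leaf 6 (neighbor: 4).

Answer: 6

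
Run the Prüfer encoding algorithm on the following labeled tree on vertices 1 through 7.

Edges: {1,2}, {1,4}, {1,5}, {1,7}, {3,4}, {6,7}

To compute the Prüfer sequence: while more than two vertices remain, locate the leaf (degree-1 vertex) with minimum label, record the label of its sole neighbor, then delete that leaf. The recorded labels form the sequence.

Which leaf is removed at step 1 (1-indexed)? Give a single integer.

Answer: 2

Derivation:
Step 1: current leaves = {2,3,5,6}. Remove leaf 2 (neighbor: 1).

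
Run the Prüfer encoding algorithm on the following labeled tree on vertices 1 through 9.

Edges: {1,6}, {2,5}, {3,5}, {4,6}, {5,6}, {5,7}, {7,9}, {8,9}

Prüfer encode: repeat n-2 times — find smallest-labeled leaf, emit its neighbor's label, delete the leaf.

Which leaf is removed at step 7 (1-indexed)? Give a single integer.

Step 1: current leaves = {1,2,3,4,8}. Remove leaf 1 (neighbor: 6).
Step 2: current leaves = {2,3,4,8}. Remove leaf 2 (neighbor: 5).
Step 3: current leaves = {3,4,8}. Remove leaf 3 (neighbor: 5).
Step 4: current leaves = {4,8}. Remove leaf 4 (neighbor: 6).
Step 5: current leaves = {6,8}. Remove leaf 6 (neighbor: 5).
Step 6: current leaves = {5,8}. Remove leaf 5 (neighbor: 7).
Step 7: current leaves = {7,8}. Remove leaf 7 (neighbor: 9).

Answer: 7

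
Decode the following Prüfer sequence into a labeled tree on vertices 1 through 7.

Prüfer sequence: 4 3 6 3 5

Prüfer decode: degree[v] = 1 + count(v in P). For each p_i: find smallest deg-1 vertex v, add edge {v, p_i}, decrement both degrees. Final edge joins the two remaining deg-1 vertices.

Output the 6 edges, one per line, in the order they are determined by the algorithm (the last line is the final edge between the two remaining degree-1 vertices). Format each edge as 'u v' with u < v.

Initial degrees: {1:1, 2:1, 3:3, 4:2, 5:2, 6:2, 7:1}
Step 1: smallest deg-1 vertex = 1, p_1 = 4. Add edge {1,4}. Now deg[1]=0, deg[4]=1.
Step 2: smallest deg-1 vertex = 2, p_2 = 3. Add edge {2,3}. Now deg[2]=0, deg[3]=2.
Step 3: smallest deg-1 vertex = 4, p_3 = 6. Add edge {4,6}. Now deg[4]=0, deg[6]=1.
Step 4: smallest deg-1 vertex = 6, p_4 = 3. Add edge {3,6}. Now deg[6]=0, deg[3]=1.
Step 5: smallest deg-1 vertex = 3, p_5 = 5. Add edge {3,5}. Now deg[3]=0, deg[5]=1.
Final: two remaining deg-1 vertices are 5, 7. Add edge {5,7}.

Answer: 1 4
2 3
4 6
3 6
3 5
5 7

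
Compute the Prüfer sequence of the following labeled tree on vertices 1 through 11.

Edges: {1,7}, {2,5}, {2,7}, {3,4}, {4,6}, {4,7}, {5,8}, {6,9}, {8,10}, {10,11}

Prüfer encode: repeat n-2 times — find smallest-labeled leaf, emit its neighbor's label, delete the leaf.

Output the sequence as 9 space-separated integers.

Answer: 7 4 6 4 7 2 5 8 10

Derivation:
Step 1: leaves = {1,3,9,11}. Remove smallest leaf 1, emit neighbor 7.
Step 2: leaves = {3,9,11}. Remove smallest leaf 3, emit neighbor 4.
Step 3: leaves = {9,11}. Remove smallest leaf 9, emit neighbor 6.
Step 4: leaves = {6,11}. Remove smallest leaf 6, emit neighbor 4.
Step 5: leaves = {4,11}. Remove smallest leaf 4, emit neighbor 7.
Step 6: leaves = {7,11}. Remove smallest leaf 7, emit neighbor 2.
Step 7: leaves = {2,11}. Remove smallest leaf 2, emit neighbor 5.
Step 8: leaves = {5,11}. Remove smallest leaf 5, emit neighbor 8.
Step 9: leaves = {8,11}. Remove smallest leaf 8, emit neighbor 10.
Done: 2 vertices remain (10, 11). Sequence = [7 4 6 4 7 2 5 8 10]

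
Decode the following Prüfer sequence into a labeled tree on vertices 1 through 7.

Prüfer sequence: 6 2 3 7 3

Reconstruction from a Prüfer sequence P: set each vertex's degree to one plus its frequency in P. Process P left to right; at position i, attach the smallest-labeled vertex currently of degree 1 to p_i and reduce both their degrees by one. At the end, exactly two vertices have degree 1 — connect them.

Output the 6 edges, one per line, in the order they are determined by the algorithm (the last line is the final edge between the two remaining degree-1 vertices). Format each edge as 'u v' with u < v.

Answer: 1 6
2 4
2 3
5 7
3 6
3 7

Derivation:
Initial degrees: {1:1, 2:2, 3:3, 4:1, 5:1, 6:2, 7:2}
Step 1: smallest deg-1 vertex = 1, p_1 = 6. Add edge {1,6}. Now deg[1]=0, deg[6]=1.
Step 2: smallest deg-1 vertex = 4, p_2 = 2. Add edge {2,4}. Now deg[4]=0, deg[2]=1.
Step 3: smallest deg-1 vertex = 2, p_3 = 3. Add edge {2,3}. Now deg[2]=0, deg[3]=2.
Step 4: smallest deg-1 vertex = 5, p_4 = 7. Add edge {5,7}. Now deg[5]=0, deg[7]=1.
Step 5: smallest deg-1 vertex = 6, p_5 = 3. Add edge {3,6}. Now deg[6]=0, deg[3]=1.
Final: two remaining deg-1 vertices are 3, 7. Add edge {3,7}.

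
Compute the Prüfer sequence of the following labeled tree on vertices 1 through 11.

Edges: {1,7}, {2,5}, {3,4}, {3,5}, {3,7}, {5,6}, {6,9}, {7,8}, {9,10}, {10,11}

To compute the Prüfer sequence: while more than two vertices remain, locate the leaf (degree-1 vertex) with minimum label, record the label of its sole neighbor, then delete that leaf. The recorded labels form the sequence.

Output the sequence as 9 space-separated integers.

Step 1: leaves = {1,2,4,8,11}. Remove smallest leaf 1, emit neighbor 7.
Step 2: leaves = {2,4,8,11}. Remove smallest leaf 2, emit neighbor 5.
Step 3: leaves = {4,8,11}. Remove smallest leaf 4, emit neighbor 3.
Step 4: leaves = {8,11}. Remove smallest leaf 8, emit neighbor 7.
Step 5: leaves = {7,11}. Remove smallest leaf 7, emit neighbor 3.
Step 6: leaves = {3,11}. Remove smallest leaf 3, emit neighbor 5.
Step 7: leaves = {5,11}. Remove smallest leaf 5, emit neighbor 6.
Step 8: leaves = {6,11}. Remove smallest leaf 6, emit neighbor 9.
Step 9: leaves = {9,11}. Remove smallest leaf 9, emit neighbor 10.
Done: 2 vertices remain (10, 11). Sequence = [7 5 3 7 3 5 6 9 10]

Answer: 7 5 3 7 3 5 6 9 10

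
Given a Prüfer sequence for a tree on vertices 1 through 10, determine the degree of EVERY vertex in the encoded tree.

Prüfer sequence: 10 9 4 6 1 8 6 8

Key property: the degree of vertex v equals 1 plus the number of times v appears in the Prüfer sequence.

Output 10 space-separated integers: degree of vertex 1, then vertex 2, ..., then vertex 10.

Answer: 2 1 1 2 1 3 1 3 2 2

Derivation:
p_1 = 10: count[10] becomes 1
p_2 = 9: count[9] becomes 1
p_3 = 4: count[4] becomes 1
p_4 = 6: count[6] becomes 1
p_5 = 1: count[1] becomes 1
p_6 = 8: count[8] becomes 1
p_7 = 6: count[6] becomes 2
p_8 = 8: count[8] becomes 2
Degrees (1 + count): deg[1]=1+1=2, deg[2]=1+0=1, deg[3]=1+0=1, deg[4]=1+1=2, deg[5]=1+0=1, deg[6]=1+2=3, deg[7]=1+0=1, deg[8]=1+2=3, deg[9]=1+1=2, deg[10]=1+1=2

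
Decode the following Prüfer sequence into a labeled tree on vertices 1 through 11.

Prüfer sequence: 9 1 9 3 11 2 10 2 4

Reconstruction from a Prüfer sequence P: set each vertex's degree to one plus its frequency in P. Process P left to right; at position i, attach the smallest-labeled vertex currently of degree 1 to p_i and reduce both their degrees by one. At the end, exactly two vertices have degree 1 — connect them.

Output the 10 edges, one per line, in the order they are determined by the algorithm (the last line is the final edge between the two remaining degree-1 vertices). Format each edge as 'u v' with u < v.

Initial degrees: {1:2, 2:3, 3:2, 4:2, 5:1, 6:1, 7:1, 8:1, 9:3, 10:2, 11:2}
Step 1: smallest deg-1 vertex = 5, p_1 = 9. Add edge {5,9}. Now deg[5]=0, deg[9]=2.
Step 2: smallest deg-1 vertex = 6, p_2 = 1. Add edge {1,6}. Now deg[6]=0, deg[1]=1.
Step 3: smallest deg-1 vertex = 1, p_3 = 9. Add edge {1,9}. Now deg[1]=0, deg[9]=1.
Step 4: smallest deg-1 vertex = 7, p_4 = 3. Add edge {3,7}. Now deg[7]=0, deg[3]=1.
Step 5: smallest deg-1 vertex = 3, p_5 = 11. Add edge {3,11}. Now deg[3]=0, deg[11]=1.
Step 6: smallest deg-1 vertex = 8, p_6 = 2. Add edge {2,8}. Now deg[8]=0, deg[2]=2.
Step 7: smallest deg-1 vertex = 9, p_7 = 10. Add edge {9,10}. Now deg[9]=0, deg[10]=1.
Step 8: smallest deg-1 vertex = 10, p_8 = 2. Add edge {2,10}. Now deg[10]=0, deg[2]=1.
Step 9: smallest deg-1 vertex = 2, p_9 = 4. Add edge {2,4}. Now deg[2]=0, deg[4]=1.
Final: two remaining deg-1 vertices are 4, 11. Add edge {4,11}.

Answer: 5 9
1 6
1 9
3 7
3 11
2 8
9 10
2 10
2 4
4 11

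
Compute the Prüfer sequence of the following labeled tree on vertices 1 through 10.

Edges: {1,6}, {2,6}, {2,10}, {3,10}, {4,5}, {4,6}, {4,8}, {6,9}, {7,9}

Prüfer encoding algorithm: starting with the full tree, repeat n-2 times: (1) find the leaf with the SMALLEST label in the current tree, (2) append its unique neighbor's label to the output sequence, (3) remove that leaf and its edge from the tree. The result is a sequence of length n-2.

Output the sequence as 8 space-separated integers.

Answer: 6 10 4 9 4 6 6 2

Derivation:
Step 1: leaves = {1,3,5,7,8}. Remove smallest leaf 1, emit neighbor 6.
Step 2: leaves = {3,5,7,8}. Remove smallest leaf 3, emit neighbor 10.
Step 3: leaves = {5,7,8,10}. Remove smallest leaf 5, emit neighbor 4.
Step 4: leaves = {7,8,10}. Remove smallest leaf 7, emit neighbor 9.
Step 5: leaves = {8,9,10}. Remove smallest leaf 8, emit neighbor 4.
Step 6: leaves = {4,9,10}. Remove smallest leaf 4, emit neighbor 6.
Step 7: leaves = {9,10}. Remove smallest leaf 9, emit neighbor 6.
Step 8: leaves = {6,10}. Remove smallest leaf 6, emit neighbor 2.
Done: 2 vertices remain (2, 10). Sequence = [6 10 4 9 4 6 6 2]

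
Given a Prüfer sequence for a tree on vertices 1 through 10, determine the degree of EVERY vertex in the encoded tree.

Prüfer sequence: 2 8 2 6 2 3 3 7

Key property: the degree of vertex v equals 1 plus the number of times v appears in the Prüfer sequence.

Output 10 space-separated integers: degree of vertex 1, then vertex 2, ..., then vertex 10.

p_1 = 2: count[2] becomes 1
p_2 = 8: count[8] becomes 1
p_3 = 2: count[2] becomes 2
p_4 = 6: count[6] becomes 1
p_5 = 2: count[2] becomes 3
p_6 = 3: count[3] becomes 1
p_7 = 3: count[3] becomes 2
p_8 = 7: count[7] becomes 1
Degrees (1 + count): deg[1]=1+0=1, deg[2]=1+3=4, deg[3]=1+2=3, deg[4]=1+0=1, deg[5]=1+0=1, deg[6]=1+1=2, deg[7]=1+1=2, deg[8]=1+1=2, deg[9]=1+0=1, deg[10]=1+0=1

Answer: 1 4 3 1 1 2 2 2 1 1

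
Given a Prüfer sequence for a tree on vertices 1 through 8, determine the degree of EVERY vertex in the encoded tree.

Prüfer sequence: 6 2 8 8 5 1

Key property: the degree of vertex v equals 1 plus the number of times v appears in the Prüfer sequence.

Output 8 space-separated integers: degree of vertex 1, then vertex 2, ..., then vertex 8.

p_1 = 6: count[6] becomes 1
p_2 = 2: count[2] becomes 1
p_3 = 8: count[8] becomes 1
p_4 = 8: count[8] becomes 2
p_5 = 5: count[5] becomes 1
p_6 = 1: count[1] becomes 1
Degrees (1 + count): deg[1]=1+1=2, deg[2]=1+1=2, deg[3]=1+0=1, deg[4]=1+0=1, deg[5]=1+1=2, deg[6]=1+1=2, deg[7]=1+0=1, deg[8]=1+2=3

Answer: 2 2 1 1 2 2 1 3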